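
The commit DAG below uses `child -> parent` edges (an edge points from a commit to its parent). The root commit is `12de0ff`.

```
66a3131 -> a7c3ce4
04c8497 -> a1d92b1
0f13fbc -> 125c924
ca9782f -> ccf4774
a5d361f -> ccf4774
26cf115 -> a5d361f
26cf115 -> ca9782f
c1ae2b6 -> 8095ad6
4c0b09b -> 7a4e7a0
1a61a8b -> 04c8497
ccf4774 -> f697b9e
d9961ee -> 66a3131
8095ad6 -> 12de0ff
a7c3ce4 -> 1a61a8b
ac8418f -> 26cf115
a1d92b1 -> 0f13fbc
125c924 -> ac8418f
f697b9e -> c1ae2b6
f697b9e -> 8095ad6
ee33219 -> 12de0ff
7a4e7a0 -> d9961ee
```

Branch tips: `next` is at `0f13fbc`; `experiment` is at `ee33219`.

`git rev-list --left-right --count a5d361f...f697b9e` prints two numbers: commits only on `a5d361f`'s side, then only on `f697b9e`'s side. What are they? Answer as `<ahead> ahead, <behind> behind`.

2 ahead, 0 behind

Reachable from a5d361f: {12de0ff, 8095ad6, a5d361f, c1ae2b6, ccf4774, f697b9e}.
Reachable from f697b9e: {12de0ff, 8095ad6, c1ae2b6, f697b9e}.
Only in a5d361f's history (ahead): {a5d361f, ccf4774} — 2.
Only in f697b9e's history (behind): {} — 0.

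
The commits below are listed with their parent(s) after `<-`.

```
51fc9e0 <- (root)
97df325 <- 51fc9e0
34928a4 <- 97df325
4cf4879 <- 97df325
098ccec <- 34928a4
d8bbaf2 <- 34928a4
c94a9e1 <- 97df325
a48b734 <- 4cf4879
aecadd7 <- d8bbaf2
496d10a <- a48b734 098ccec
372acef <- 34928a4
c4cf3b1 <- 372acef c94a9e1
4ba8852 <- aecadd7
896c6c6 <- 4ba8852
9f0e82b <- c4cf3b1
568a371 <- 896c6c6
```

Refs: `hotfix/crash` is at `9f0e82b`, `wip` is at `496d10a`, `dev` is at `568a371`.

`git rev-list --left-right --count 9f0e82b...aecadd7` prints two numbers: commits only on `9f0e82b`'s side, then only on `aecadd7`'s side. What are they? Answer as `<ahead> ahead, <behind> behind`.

4 ahead, 2 behind

Reachable from 9f0e82b: {34928a4, 372acef, 51fc9e0, 97df325, 9f0e82b, c4cf3b1, c94a9e1}.
Reachable from aecadd7: {34928a4, 51fc9e0, 97df325, aecadd7, d8bbaf2}.
Only in 9f0e82b's history (ahead): {372acef, 9f0e82b, c4cf3b1, c94a9e1} — 4.
Only in aecadd7's history (behind): {aecadd7, d8bbaf2} — 2.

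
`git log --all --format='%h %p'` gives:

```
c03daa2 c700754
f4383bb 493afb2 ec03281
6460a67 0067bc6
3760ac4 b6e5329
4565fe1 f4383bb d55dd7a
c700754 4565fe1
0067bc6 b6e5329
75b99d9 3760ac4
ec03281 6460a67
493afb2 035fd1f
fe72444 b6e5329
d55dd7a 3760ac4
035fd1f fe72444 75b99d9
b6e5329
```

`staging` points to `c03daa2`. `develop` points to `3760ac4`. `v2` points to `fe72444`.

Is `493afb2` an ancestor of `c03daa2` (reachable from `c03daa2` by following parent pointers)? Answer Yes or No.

Ancestors of c03daa2 (commits reachable by following parents): {0067bc6, 035fd1f, 3760ac4, 4565fe1, 493afb2, 6460a67, 75b99d9, b6e5329, c03daa2, c700754, d55dd7a, ec03281, f4383bb, fe72444}.
493afb2 is in that set, so it is an ancestor of c03daa2.

Yes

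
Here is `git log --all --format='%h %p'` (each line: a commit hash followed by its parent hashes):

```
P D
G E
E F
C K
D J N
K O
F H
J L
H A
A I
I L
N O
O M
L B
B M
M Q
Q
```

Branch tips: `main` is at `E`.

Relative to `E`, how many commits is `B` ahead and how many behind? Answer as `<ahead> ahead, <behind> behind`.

Reachable from B: {B, M, Q}.
Reachable from E: {A, B, E, F, H, I, L, M, Q}.
Only in B's history (ahead): {} — 0.
Only in E's history (behind): {A, E, F, H, I, L} — 6.

0 ahead, 6 behind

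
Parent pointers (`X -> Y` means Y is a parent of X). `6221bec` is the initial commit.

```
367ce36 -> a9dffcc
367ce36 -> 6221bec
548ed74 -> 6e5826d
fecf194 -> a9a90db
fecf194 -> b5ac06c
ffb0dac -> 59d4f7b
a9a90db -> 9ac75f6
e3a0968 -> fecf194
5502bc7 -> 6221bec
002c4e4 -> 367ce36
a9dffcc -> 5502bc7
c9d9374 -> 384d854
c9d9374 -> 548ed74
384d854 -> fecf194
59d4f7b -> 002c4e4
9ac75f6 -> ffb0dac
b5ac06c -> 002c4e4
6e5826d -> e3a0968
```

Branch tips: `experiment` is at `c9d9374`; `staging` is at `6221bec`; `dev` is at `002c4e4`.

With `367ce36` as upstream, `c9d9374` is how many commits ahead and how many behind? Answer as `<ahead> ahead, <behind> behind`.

12 ahead, 0 behind

Reachable from c9d9374: {002c4e4, 367ce36, 384d854, 548ed74, 5502bc7, 59d4f7b, 6221bec, 6e5826d, 9ac75f6, a9a90db, a9dffcc, b5ac06c, c9d9374, e3a0968, fecf194, ffb0dac}.
Reachable from 367ce36: {367ce36, 5502bc7, 6221bec, a9dffcc}.
Only in c9d9374's history (ahead): {002c4e4, 384d854, 548ed74, 59d4f7b, 6e5826d, 9ac75f6, a9a90db, b5ac06c, c9d9374, e3a0968, fecf194, ffb0dac} — 12.
Only in 367ce36's history (behind): {} — 0.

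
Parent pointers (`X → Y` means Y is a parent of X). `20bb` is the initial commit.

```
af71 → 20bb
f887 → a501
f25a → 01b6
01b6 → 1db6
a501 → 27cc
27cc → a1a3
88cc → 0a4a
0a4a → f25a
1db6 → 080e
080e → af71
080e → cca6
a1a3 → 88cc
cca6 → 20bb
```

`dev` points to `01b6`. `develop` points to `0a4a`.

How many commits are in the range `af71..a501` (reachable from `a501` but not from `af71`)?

10

Reachable from a501: {01b6, 080e, 0a4a, 1db6, 20bb, 27cc, 88cc, a1a3, a501, af71, cca6, f25a}.
Reachable from af71: {20bb, af71}.
In a501's history but not af71's: {01b6, 080e, 0a4a, 1db6, 27cc, 88cc, a1a3, a501, cca6, f25a} — 10 commits.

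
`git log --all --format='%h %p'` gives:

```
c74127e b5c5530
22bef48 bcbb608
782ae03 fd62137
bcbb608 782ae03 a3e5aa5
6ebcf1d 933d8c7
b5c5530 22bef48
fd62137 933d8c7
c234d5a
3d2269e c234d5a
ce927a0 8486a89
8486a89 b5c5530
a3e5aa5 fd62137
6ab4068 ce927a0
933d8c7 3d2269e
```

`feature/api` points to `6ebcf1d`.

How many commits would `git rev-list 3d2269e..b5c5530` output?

7

Reachable from b5c5530: {22bef48, 3d2269e, 782ae03, 933d8c7, a3e5aa5, b5c5530, bcbb608, c234d5a, fd62137}.
Reachable from 3d2269e: {3d2269e, c234d5a}.
In b5c5530's history but not 3d2269e's: {22bef48, 782ae03, 933d8c7, a3e5aa5, b5c5530, bcbb608, fd62137} — 7 commits.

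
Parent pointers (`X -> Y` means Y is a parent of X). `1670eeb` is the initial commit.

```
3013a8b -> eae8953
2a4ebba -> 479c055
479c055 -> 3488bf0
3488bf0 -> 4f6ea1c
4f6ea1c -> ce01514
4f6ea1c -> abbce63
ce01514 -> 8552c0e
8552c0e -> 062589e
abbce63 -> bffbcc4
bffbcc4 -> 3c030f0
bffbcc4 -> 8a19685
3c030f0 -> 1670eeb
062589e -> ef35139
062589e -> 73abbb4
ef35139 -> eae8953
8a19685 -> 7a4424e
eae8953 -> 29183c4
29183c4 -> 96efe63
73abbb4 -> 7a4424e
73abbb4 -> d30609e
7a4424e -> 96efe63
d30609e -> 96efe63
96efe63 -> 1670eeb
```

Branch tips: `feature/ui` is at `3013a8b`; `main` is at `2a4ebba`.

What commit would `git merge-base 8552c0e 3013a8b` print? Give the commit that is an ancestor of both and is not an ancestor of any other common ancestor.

Ancestors of 8552c0e: {062589e, 1670eeb, 29183c4, 73abbb4, 7a4424e, 8552c0e, 96efe63, d30609e, eae8953, ef35139}.
Ancestors of 3013a8b: {1670eeb, 29183c4, 3013a8b, 96efe63, eae8953}.
Common ancestors: {1670eeb, 29183c4, 96efe63, eae8953}.
Among these, eae8953 is not an ancestor of any other common ancestor — it is the merge base.

eae8953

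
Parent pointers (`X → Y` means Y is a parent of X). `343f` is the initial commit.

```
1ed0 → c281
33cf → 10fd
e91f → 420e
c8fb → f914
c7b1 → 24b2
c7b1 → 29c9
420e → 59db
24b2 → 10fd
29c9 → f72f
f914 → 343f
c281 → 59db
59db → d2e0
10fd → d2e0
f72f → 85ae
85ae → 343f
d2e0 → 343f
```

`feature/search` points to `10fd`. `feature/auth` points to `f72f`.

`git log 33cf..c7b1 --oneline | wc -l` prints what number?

5

Reachable from c7b1: {10fd, 24b2, 29c9, 343f, 85ae, c7b1, d2e0, f72f}.
Reachable from 33cf: {10fd, 33cf, 343f, d2e0}.
In c7b1's history but not 33cf's: {24b2, 29c9, 85ae, c7b1, f72f} — 5 commits.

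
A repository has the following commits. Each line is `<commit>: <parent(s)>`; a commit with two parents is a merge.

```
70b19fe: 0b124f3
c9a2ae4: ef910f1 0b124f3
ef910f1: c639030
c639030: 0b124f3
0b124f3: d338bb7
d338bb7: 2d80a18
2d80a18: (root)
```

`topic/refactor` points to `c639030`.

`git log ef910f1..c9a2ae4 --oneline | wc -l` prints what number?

1

Reachable from c9a2ae4: {0b124f3, 2d80a18, c639030, c9a2ae4, d338bb7, ef910f1}.
Reachable from ef910f1: {0b124f3, 2d80a18, c639030, d338bb7, ef910f1}.
In c9a2ae4's history but not ef910f1's: {c9a2ae4} — 1 commit.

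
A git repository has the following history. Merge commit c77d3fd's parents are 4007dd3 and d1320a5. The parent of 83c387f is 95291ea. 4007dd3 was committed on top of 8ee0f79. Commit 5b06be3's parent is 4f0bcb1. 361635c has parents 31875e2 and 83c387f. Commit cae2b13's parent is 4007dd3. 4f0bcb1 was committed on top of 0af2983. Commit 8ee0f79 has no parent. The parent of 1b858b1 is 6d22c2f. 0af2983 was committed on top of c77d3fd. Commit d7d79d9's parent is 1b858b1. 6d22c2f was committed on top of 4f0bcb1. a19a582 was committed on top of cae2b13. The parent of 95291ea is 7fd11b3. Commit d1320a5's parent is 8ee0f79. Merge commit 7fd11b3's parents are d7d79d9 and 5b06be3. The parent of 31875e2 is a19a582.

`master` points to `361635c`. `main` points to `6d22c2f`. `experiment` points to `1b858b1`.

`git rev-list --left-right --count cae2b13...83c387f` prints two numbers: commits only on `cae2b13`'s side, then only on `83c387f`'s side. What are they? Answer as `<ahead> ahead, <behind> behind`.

1 ahead, 11 behind

Reachable from cae2b13: {4007dd3, 8ee0f79, cae2b13}.
Reachable from 83c387f: {0af2983, 1b858b1, 4007dd3, 4f0bcb1, 5b06be3, 6d22c2f, 7fd11b3, 83c387f, 8ee0f79, 95291ea, c77d3fd, d1320a5, d7d79d9}.
Only in cae2b13's history (ahead): {cae2b13} — 1.
Only in 83c387f's history (behind): {0af2983, 1b858b1, 4f0bcb1, 5b06be3, 6d22c2f, 7fd11b3, 83c387f, 95291ea, c77d3fd, d1320a5, d7d79d9} — 11.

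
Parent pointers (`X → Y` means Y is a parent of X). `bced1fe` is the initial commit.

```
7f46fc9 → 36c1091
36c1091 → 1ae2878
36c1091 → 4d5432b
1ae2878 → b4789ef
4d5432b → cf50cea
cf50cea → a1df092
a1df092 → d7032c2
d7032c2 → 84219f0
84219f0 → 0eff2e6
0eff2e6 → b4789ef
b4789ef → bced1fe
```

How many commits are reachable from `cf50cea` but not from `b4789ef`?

5

Reachable from cf50cea: {0eff2e6, 84219f0, a1df092, b4789ef, bced1fe, cf50cea, d7032c2}.
Reachable from b4789ef: {b4789ef, bced1fe}.
In cf50cea's history but not b4789ef's: {0eff2e6, 84219f0, a1df092, cf50cea, d7032c2} — 5 commits.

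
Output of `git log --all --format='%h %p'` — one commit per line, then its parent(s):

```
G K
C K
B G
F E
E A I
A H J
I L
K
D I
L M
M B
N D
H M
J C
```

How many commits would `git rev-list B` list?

3

Walking parent pointers from B: reachable set = {B, G, K}.
That is 3 commits.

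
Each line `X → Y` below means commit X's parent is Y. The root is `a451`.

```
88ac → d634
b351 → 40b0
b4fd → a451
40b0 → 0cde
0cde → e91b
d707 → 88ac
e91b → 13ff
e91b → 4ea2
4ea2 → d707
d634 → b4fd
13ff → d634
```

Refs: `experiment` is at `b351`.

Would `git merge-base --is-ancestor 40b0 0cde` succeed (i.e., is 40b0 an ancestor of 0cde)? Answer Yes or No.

No

Ancestors of 0cde: {0cde, 13ff, 4ea2, 88ac, a451, b4fd, d634, d707, e91b}.
40b0 is not in that set, so it is not an ancestor of 0cde.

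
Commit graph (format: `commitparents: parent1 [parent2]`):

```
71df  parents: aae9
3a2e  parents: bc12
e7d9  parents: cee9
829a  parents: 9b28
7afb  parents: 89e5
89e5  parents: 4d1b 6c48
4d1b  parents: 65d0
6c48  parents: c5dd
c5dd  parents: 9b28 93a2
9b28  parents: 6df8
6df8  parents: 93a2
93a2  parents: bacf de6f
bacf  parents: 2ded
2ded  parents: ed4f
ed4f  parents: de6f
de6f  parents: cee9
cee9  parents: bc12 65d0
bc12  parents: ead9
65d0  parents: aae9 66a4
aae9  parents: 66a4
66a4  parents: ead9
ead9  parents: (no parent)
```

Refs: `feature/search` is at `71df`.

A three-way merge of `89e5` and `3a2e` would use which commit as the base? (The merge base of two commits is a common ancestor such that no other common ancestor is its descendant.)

Ancestors of 89e5: {2ded, 4d1b, 65d0, 66a4, 6c48, 6df8, 89e5, 93a2, 9b28, aae9, bacf, bc12, c5dd, cee9, de6f, ead9, ed4f}.
Ancestors of 3a2e: {3a2e, bc12, ead9}.
Common ancestors: {bc12, ead9}.
Among these, bc12 is not an ancestor of any other common ancestor — it is the merge base.

bc12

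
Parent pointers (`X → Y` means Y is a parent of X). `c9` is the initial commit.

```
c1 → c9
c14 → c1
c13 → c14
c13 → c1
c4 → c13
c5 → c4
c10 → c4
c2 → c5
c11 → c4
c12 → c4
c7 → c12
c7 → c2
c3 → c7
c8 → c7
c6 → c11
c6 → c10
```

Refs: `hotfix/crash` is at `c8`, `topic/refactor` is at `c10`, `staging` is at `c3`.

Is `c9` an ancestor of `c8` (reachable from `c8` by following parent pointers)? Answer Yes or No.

Yes

Ancestors of c8 (commits reachable by following parents): {c1, c12, c13, c14, c2, c4, c5, c7, c8, c9}.
c9 is in that set, so it is an ancestor of c8.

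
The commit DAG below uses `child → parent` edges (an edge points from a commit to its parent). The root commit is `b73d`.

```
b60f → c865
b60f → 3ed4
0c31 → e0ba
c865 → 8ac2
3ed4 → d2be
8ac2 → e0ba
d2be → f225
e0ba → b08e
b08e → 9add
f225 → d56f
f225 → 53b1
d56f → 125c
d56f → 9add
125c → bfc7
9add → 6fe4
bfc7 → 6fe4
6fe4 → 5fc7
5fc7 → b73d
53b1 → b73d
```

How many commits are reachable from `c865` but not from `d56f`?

4

Reachable from c865: {5fc7, 6fe4, 8ac2, 9add, b08e, b73d, c865, e0ba}.
Reachable from d56f: {125c, 5fc7, 6fe4, 9add, b73d, bfc7, d56f}.
In c865's history but not d56f's: {8ac2, b08e, c865, e0ba} — 4 commits.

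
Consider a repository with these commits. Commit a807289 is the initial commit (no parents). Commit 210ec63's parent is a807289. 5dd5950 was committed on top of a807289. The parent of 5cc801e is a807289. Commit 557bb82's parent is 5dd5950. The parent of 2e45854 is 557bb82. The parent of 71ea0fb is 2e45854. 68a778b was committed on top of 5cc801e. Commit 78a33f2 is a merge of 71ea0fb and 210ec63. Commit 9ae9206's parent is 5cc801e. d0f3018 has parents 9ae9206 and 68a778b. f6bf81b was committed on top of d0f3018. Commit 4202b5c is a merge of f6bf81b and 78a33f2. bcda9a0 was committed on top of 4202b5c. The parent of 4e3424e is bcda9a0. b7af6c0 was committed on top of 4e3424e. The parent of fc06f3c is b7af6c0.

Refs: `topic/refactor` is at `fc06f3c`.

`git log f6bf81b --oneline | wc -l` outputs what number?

6

Walking parent pointers from f6bf81b: reachable set = {5cc801e, 68a778b, 9ae9206, a807289, d0f3018, f6bf81b}.
That is 6 commits.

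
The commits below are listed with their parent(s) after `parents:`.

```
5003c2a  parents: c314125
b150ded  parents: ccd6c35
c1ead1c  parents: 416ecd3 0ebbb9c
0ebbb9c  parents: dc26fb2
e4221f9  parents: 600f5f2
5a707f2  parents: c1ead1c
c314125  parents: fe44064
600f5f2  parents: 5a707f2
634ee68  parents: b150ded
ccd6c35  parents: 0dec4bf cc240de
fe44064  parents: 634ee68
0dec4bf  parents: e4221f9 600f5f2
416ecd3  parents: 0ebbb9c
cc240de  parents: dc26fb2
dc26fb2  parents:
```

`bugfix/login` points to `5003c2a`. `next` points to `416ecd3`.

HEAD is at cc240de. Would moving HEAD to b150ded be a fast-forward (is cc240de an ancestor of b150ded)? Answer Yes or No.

Yes

A fast-forward from cc240de to b150ded is possible iff cc240de is an ancestor of b150ded.
Ancestors of b150ded: {0dec4bf, 0ebbb9c, 416ecd3, 5a707f2, 600f5f2, b150ded, c1ead1c, cc240de, ccd6c35, dc26fb2, e4221f9}.
cc240de is among them, so fast-forward is possible.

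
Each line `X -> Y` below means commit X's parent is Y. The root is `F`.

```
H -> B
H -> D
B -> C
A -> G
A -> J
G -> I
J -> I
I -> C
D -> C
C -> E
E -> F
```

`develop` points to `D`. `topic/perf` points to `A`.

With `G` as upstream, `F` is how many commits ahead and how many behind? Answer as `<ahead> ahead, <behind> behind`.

Reachable from F: {F}.
Reachable from G: {C, E, F, G, I}.
Only in F's history (ahead): {} — 0.
Only in G's history (behind): {C, E, G, I} — 4.

0 ahead, 4 behind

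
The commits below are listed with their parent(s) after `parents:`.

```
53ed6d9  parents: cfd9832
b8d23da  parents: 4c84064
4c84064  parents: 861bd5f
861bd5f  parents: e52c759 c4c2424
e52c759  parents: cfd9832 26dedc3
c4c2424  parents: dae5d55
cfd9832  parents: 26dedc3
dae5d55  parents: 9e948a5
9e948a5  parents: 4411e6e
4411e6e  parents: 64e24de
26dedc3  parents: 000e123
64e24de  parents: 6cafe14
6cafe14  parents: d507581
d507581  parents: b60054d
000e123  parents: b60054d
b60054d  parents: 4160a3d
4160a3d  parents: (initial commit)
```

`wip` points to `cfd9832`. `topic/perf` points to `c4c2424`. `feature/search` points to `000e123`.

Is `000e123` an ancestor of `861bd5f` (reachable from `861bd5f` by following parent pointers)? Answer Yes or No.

Ancestors of 861bd5f (commits reachable by following parents): {000e123, 26dedc3, 4160a3d, 4411e6e, 64e24de, 6cafe14, 861bd5f, 9e948a5, b60054d, c4c2424, cfd9832, d507581, dae5d55, e52c759}.
000e123 is in that set, so it is an ancestor of 861bd5f.

Yes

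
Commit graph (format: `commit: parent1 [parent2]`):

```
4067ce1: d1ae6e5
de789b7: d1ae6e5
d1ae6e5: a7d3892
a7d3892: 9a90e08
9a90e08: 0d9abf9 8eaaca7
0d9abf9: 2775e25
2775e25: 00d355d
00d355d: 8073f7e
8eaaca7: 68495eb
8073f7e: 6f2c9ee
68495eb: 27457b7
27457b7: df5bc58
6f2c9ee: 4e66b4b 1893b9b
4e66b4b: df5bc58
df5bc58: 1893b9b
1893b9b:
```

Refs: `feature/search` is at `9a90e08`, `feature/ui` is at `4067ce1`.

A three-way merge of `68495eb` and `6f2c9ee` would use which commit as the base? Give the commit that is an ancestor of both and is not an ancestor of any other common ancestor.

df5bc58

Ancestors of 68495eb: {1893b9b, 27457b7, 68495eb, df5bc58}.
Ancestors of 6f2c9ee: {1893b9b, 4e66b4b, 6f2c9ee, df5bc58}.
Common ancestors: {1893b9b, df5bc58}.
Among these, df5bc58 is not an ancestor of any other common ancestor — it is the merge base.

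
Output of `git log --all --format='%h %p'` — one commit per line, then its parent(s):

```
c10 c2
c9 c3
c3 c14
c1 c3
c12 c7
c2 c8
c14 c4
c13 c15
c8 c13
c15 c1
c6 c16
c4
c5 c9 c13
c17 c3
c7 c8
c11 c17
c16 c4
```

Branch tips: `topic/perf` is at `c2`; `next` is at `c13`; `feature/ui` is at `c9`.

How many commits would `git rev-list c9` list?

4

Walking parent pointers from c9: reachable set = {c14, c3, c4, c9}.
That is 4 commits.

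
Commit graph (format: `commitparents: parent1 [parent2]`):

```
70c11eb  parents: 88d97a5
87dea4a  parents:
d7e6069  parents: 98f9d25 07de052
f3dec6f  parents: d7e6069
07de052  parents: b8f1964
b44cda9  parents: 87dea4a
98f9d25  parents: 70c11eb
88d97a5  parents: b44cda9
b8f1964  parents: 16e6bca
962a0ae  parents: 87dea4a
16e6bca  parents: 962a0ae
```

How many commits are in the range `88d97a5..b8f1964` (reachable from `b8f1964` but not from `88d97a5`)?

Reachable from b8f1964: {16e6bca, 87dea4a, 962a0ae, b8f1964}.
Reachable from 88d97a5: {87dea4a, 88d97a5, b44cda9}.
In b8f1964's history but not 88d97a5's: {16e6bca, 962a0ae, b8f1964} — 3 commits.

3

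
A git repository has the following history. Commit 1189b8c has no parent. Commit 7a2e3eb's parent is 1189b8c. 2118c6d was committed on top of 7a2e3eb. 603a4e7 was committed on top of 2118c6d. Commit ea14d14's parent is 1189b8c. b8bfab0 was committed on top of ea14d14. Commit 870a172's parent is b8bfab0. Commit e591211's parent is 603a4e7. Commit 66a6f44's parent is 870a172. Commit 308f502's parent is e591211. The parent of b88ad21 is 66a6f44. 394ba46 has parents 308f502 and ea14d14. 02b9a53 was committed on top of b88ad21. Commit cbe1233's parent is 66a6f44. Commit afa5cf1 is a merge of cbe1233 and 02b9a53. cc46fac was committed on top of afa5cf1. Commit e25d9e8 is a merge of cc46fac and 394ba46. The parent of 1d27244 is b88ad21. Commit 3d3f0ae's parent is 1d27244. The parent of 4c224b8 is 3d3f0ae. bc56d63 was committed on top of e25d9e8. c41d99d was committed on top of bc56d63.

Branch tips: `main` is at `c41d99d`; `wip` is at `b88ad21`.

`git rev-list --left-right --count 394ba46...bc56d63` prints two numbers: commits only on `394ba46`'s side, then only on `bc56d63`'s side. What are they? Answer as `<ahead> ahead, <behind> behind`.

Reachable from 394ba46: {1189b8c, 2118c6d, 308f502, 394ba46, 603a4e7, 7a2e3eb, e591211, ea14d14}.
Reachable from bc56d63: {02b9a53, 1189b8c, 2118c6d, 308f502, 394ba46, 603a4e7, 66a6f44, 7a2e3eb, 870a172, afa5cf1, b88ad21, b8bfab0, bc56d63, cbe1233, cc46fac, e25d9e8, e591211, ea14d14}.
Only in 394ba46's history (ahead): {} — 0.
Only in bc56d63's history (behind): {02b9a53, 66a6f44, 870a172, afa5cf1, b88ad21, b8bfab0, bc56d63, cbe1233, cc46fac, e25d9e8} — 10.

0 ahead, 10 behind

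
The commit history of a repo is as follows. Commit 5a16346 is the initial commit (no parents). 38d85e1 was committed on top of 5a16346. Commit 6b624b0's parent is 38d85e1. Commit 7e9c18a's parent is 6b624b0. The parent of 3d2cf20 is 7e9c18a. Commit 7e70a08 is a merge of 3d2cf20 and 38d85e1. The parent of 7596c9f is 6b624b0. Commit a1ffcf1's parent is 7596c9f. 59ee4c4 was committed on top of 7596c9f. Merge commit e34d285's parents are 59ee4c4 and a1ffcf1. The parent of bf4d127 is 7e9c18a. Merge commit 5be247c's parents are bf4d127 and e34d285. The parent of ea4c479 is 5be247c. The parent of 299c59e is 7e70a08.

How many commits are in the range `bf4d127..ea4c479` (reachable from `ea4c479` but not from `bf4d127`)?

Reachable from ea4c479: {38d85e1, 59ee4c4, 5a16346, 5be247c, 6b624b0, 7596c9f, 7e9c18a, a1ffcf1, bf4d127, e34d285, ea4c479}.
Reachable from bf4d127: {38d85e1, 5a16346, 6b624b0, 7e9c18a, bf4d127}.
In ea4c479's history but not bf4d127's: {59ee4c4, 5be247c, 7596c9f, a1ffcf1, e34d285, ea4c479} — 6 commits.

6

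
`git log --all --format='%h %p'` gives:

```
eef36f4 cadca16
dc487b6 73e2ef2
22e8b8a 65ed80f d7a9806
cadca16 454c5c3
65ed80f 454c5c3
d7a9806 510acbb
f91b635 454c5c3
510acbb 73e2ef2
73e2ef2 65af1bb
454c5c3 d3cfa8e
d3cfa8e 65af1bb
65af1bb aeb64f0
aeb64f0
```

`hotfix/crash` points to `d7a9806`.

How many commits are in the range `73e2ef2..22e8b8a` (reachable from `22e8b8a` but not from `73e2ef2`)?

6

Reachable from 22e8b8a: {22e8b8a, 454c5c3, 510acbb, 65af1bb, 65ed80f, 73e2ef2, aeb64f0, d3cfa8e, d7a9806}.
Reachable from 73e2ef2: {65af1bb, 73e2ef2, aeb64f0}.
In 22e8b8a's history but not 73e2ef2's: {22e8b8a, 454c5c3, 510acbb, 65ed80f, d3cfa8e, d7a9806} — 6 commits.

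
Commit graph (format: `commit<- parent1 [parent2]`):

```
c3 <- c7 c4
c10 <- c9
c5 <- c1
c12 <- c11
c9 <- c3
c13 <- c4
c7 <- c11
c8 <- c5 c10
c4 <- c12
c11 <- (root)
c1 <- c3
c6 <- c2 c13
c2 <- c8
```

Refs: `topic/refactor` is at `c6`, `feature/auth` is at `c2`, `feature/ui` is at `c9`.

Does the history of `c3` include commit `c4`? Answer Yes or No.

Ancestors of c3 (commits reachable by following parents): {c11, c12, c3, c4, c7}.
c4 is in that set, so it is an ancestor of c3.

Yes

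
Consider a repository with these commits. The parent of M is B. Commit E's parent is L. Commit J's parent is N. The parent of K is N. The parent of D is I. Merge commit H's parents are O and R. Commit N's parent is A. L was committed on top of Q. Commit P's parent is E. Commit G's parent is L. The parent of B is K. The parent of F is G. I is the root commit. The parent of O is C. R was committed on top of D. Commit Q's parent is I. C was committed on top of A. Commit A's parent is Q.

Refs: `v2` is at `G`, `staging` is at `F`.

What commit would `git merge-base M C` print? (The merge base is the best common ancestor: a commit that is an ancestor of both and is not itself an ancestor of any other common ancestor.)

A

Ancestors of M: {A, B, I, K, M, N, Q}.
Ancestors of C: {A, C, I, Q}.
Common ancestors: {A, I, Q}.
Among these, A is not an ancestor of any other common ancestor — it is the merge base.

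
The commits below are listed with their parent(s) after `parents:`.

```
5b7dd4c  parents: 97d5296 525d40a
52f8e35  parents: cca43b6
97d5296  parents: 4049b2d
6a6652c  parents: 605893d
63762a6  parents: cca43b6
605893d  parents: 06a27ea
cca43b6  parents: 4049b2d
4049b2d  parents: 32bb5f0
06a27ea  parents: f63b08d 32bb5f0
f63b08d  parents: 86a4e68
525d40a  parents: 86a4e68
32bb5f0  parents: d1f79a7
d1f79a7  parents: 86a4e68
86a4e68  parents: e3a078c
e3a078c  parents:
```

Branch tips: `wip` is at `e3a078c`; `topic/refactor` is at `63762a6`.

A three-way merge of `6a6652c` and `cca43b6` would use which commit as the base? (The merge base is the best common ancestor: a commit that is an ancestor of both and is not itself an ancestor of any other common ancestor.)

Ancestors of 6a6652c: {06a27ea, 32bb5f0, 605893d, 6a6652c, 86a4e68, d1f79a7, e3a078c, f63b08d}.
Ancestors of cca43b6: {32bb5f0, 4049b2d, 86a4e68, cca43b6, d1f79a7, e3a078c}.
Common ancestors: {32bb5f0, 86a4e68, d1f79a7, e3a078c}.
Among these, 32bb5f0 is not an ancestor of any other common ancestor — it is the merge base.

32bb5f0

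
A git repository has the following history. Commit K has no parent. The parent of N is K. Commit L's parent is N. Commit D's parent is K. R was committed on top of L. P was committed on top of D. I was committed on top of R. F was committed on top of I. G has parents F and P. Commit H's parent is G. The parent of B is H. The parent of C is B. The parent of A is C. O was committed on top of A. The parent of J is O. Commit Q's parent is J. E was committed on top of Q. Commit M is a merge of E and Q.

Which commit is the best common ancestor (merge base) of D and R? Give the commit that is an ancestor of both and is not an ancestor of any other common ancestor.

K

Ancestors of D: {D, K}.
Ancestors of R: {K, L, N, R}.
Common ancestors: {K}.
The only common ancestor is K, so it is the merge base.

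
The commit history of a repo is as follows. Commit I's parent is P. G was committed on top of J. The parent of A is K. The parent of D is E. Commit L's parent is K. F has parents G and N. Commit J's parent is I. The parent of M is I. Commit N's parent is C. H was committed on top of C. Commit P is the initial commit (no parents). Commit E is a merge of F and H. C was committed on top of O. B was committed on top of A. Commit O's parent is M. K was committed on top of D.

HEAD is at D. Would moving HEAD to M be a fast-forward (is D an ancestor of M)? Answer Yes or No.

No

A fast-forward from D to M is possible iff D is an ancestor of M.
Ancestors of M: {I, M, P}.
D is not among them, so fast-forward is not possible.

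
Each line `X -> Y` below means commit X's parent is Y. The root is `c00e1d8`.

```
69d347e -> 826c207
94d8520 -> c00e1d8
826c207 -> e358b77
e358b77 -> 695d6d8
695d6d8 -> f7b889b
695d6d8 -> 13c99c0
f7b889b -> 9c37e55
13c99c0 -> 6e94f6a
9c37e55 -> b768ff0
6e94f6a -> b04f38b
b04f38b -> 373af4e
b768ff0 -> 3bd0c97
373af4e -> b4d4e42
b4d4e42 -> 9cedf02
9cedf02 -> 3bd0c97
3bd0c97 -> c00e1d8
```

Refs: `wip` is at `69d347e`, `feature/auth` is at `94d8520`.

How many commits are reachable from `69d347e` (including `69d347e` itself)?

Walking parent pointers from 69d347e: reachable set = {13c99c0, 373af4e, 3bd0c97, 695d6d8, 69d347e, 6e94f6a, 826c207, 9c37e55, 9cedf02, b04f38b, b4d4e42, b768ff0, c00e1d8, e358b77, f7b889b}.
That is 15 commits.

15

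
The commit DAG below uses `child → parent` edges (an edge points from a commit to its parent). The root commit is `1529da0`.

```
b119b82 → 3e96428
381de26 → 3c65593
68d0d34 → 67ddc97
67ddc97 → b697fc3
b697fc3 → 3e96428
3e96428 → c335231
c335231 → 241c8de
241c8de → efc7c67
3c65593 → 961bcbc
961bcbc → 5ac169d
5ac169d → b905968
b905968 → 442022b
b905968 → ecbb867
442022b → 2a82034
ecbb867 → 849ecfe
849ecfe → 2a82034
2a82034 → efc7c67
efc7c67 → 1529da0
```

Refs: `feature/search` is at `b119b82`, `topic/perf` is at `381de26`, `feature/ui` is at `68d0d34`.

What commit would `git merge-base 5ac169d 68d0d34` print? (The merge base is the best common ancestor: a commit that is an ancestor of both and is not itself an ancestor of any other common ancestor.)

efc7c67

Ancestors of 5ac169d: {1529da0, 2a82034, 442022b, 5ac169d, 849ecfe, b905968, ecbb867, efc7c67}.
Ancestors of 68d0d34: {1529da0, 241c8de, 3e96428, 67ddc97, 68d0d34, b697fc3, c335231, efc7c67}.
Common ancestors: {1529da0, efc7c67}.
Among these, efc7c67 is not an ancestor of any other common ancestor — it is the merge base.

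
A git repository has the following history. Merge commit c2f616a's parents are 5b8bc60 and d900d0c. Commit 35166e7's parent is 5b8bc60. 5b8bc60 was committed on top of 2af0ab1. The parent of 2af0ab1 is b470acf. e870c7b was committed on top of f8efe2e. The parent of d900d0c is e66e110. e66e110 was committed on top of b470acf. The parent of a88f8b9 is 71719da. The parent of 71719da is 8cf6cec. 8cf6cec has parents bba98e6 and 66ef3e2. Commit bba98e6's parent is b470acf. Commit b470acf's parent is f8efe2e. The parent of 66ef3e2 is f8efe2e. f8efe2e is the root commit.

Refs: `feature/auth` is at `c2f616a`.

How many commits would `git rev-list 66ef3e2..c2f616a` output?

6

Reachable from c2f616a: {2af0ab1, 5b8bc60, b470acf, c2f616a, d900d0c, e66e110, f8efe2e}.
Reachable from 66ef3e2: {66ef3e2, f8efe2e}.
In c2f616a's history but not 66ef3e2's: {2af0ab1, 5b8bc60, b470acf, c2f616a, d900d0c, e66e110} — 6 commits.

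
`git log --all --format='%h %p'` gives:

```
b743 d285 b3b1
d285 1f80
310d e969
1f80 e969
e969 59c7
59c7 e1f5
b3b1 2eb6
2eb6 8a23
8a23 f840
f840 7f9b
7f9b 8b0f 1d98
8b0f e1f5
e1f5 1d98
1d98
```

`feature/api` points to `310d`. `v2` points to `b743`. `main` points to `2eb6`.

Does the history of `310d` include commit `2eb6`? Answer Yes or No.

No

Ancestors of 310d: {1d98, 310d, 59c7, e1f5, e969}.
2eb6 is not in that set, so it is not an ancestor of 310d.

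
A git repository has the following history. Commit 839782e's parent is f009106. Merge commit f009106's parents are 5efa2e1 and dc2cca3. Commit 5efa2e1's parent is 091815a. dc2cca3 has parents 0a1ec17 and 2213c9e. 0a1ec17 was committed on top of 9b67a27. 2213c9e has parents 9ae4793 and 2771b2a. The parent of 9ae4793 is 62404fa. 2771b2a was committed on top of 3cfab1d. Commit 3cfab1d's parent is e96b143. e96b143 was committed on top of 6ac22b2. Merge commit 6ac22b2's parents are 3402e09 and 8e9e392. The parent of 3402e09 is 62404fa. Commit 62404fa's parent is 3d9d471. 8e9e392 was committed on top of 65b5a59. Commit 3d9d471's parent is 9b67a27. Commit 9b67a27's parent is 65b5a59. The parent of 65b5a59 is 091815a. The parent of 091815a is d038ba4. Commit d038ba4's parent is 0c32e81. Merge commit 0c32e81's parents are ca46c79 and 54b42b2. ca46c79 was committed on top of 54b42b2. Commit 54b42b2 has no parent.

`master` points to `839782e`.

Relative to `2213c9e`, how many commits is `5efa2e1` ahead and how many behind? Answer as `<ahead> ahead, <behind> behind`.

1 ahead, 12 behind

Reachable from 5efa2e1: {091815a, 0c32e81, 54b42b2, 5efa2e1, ca46c79, d038ba4}.
Reachable from 2213c9e: {091815a, 0c32e81, 2213c9e, 2771b2a, 3402e09, 3cfab1d, 3d9d471, 54b42b2, 62404fa, 65b5a59, 6ac22b2, 8e9e392, 9ae4793, 9b67a27, ca46c79, d038ba4, e96b143}.
Only in 5efa2e1's history (ahead): {5efa2e1} — 1.
Only in 2213c9e's history (behind): {2213c9e, 2771b2a, 3402e09, 3cfab1d, 3d9d471, 62404fa, 65b5a59, 6ac22b2, 8e9e392, 9ae4793, 9b67a27, e96b143} — 12.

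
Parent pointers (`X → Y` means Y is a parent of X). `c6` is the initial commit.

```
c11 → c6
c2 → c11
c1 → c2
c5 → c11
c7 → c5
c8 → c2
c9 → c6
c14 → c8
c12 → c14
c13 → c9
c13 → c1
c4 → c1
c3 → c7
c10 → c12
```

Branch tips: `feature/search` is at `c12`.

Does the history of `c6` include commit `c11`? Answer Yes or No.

No

Ancestors of c6: {c6}.
c11 is not in that set, so it is not an ancestor of c6.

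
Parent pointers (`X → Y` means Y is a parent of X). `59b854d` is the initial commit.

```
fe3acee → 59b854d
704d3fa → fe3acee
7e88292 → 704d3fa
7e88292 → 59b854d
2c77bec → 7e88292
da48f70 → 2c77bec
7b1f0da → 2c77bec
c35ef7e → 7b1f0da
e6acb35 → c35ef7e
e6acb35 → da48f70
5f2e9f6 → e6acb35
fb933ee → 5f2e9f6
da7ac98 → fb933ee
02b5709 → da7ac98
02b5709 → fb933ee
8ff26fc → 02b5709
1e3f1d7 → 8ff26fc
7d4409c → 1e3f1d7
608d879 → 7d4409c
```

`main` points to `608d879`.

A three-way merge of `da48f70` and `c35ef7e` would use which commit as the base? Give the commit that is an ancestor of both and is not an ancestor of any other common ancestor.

Ancestors of da48f70: {2c77bec, 59b854d, 704d3fa, 7e88292, da48f70, fe3acee}.
Ancestors of c35ef7e: {2c77bec, 59b854d, 704d3fa, 7b1f0da, 7e88292, c35ef7e, fe3acee}.
Common ancestors: {2c77bec, 59b854d, 704d3fa, 7e88292, fe3acee}.
Among these, 2c77bec is not an ancestor of any other common ancestor — it is the merge base.

2c77bec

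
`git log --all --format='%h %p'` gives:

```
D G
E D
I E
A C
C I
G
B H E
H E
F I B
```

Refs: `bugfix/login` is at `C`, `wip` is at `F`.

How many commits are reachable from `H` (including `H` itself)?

Walking parent pointers from H: reachable set = {D, E, G, H}.
That is 4 commits.

4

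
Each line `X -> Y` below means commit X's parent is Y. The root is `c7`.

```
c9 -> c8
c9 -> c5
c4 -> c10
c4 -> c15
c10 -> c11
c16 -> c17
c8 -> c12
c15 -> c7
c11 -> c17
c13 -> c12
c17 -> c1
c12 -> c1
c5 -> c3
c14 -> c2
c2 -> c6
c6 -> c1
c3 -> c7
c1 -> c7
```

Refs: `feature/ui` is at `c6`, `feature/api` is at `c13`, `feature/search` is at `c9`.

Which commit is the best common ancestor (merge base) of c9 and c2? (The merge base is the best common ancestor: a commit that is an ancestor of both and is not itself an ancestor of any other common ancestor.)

Ancestors of c9: {c1, c12, c3, c5, c7, c8, c9}.
Ancestors of c2: {c1, c2, c6, c7}.
Common ancestors: {c1, c7}.
Among these, c1 is not an ancestor of any other common ancestor — it is the merge base.

c1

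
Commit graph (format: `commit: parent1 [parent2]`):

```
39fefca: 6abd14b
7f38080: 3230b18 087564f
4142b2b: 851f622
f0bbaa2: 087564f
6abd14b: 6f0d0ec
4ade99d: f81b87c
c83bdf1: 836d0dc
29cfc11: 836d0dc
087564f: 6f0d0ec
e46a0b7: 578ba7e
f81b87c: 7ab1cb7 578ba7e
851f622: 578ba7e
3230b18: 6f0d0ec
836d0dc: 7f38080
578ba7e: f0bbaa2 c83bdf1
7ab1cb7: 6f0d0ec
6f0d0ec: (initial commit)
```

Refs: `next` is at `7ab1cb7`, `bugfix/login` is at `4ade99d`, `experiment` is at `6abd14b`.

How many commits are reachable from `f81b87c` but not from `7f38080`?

Reachable from f81b87c: {087564f, 3230b18, 578ba7e, 6f0d0ec, 7ab1cb7, 7f38080, 836d0dc, c83bdf1, f0bbaa2, f81b87c}.
Reachable from 7f38080: {087564f, 3230b18, 6f0d0ec, 7f38080}.
In f81b87c's history but not 7f38080's: {578ba7e, 7ab1cb7, 836d0dc, c83bdf1, f0bbaa2, f81b87c} — 6 commits.

6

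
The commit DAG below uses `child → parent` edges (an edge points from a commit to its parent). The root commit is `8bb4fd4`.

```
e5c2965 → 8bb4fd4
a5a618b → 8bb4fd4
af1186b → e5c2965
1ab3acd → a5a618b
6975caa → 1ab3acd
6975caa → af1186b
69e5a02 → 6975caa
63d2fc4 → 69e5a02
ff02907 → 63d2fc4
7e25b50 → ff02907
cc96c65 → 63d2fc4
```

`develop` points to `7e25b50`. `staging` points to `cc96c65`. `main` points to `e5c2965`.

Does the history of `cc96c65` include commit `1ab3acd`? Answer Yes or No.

Ancestors of cc96c65 (commits reachable by following parents): {1ab3acd, 63d2fc4, 6975caa, 69e5a02, 8bb4fd4, a5a618b, af1186b, cc96c65, e5c2965}.
1ab3acd is in that set, so it is an ancestor of cc96c65.

Yes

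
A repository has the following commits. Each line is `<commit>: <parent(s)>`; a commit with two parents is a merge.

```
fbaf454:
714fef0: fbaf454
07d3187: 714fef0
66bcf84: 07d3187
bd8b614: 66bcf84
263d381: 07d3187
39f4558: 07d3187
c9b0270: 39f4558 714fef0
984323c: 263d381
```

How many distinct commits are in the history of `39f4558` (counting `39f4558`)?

Walking parent pointers from 39f4558: reachable set = {07d3187, 39f4558, 714fef0, fbaf454}.
That is 4 commits.

4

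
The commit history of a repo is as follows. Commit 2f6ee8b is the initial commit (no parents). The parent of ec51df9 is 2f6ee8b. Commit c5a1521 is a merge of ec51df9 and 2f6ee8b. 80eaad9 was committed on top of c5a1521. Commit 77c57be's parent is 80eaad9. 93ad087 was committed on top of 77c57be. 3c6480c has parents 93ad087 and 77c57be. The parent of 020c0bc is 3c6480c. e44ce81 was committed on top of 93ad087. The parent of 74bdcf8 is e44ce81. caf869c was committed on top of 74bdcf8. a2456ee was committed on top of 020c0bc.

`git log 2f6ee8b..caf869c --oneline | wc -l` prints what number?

8

Reachable from caf869c: {2f6ee8b, 74bdcf8, 77c57be, 80eaad9, 93ad087, c5a1521, caf869c, e44ce81, ec51df9}.
Reachable from 2f6ee8b: {2f6ee8b}.
In caf869c's history but not 2f6ee8b's: {74bdcf8, 77c57be, 80eaad9, 93ad087, c5a1521, caf869c, e44ce81, ec51df9} — 8 commits.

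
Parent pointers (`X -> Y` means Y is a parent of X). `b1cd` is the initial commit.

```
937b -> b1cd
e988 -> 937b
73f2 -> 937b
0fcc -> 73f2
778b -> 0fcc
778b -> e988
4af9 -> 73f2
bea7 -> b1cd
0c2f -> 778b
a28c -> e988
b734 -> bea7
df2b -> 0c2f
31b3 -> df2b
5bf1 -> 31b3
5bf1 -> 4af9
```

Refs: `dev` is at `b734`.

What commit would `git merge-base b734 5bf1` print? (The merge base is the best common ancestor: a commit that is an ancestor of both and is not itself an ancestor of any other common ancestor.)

b1cd

Ancestors of b734: {b1cd, b734, bea7}.
Ancestors of 5bf1: {0c2f, 0fcc, 31b3, 4af9, 5bf1, 73f2, 778b, 937b, b1cd, df2b, e988}.
Common ancestors: {b1cd}.
The only common ancestor is b1cd, so it is the merge base.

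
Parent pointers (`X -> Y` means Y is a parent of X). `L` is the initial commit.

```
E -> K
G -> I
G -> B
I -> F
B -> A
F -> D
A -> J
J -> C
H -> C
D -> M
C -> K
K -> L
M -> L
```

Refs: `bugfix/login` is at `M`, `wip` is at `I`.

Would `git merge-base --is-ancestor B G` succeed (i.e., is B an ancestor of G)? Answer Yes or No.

Yes

Ancestors of G (commits reachable by following parents): {A, B, C, D, F, G, I, J, K, L, M}.
B is in that set, so it is an ancestor of G.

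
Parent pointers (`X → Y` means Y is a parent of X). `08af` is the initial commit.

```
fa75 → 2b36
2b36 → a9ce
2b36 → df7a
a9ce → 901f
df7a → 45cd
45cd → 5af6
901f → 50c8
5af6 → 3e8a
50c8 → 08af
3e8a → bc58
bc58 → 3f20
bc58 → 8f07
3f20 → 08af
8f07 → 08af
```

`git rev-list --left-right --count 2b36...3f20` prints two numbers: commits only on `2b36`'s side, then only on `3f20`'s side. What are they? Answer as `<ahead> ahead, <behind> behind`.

10 ahead, 0 behind

Reachable from 2b36: {08af, 2b36, 3e8a, 3f20, 45cd, 50c8, 5af6, 8f07, 901f, a9ce, bc58, df7a}.
Reachable from 3f20: {08af, 3f20}.
Only in 2b36's history (ahead): {2b36, 3e8a, 45cd, 50c8, 5af6, 8f07, 901f, a9ce, bc58, df7a} — 10.
Only in 3f20's history (behind): {} — 0.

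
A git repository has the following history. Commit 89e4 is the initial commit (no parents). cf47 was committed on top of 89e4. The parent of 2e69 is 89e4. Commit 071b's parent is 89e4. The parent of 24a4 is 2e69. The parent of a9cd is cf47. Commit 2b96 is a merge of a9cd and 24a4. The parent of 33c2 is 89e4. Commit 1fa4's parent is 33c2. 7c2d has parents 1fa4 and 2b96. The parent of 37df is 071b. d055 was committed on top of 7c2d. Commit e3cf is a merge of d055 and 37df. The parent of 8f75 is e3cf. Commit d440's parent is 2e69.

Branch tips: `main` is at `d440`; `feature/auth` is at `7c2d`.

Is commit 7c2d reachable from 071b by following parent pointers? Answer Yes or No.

Ancestors of 071b: {071b, 89e4}.
7c2d is not in that set, so it is not an ancestor of 071b.

No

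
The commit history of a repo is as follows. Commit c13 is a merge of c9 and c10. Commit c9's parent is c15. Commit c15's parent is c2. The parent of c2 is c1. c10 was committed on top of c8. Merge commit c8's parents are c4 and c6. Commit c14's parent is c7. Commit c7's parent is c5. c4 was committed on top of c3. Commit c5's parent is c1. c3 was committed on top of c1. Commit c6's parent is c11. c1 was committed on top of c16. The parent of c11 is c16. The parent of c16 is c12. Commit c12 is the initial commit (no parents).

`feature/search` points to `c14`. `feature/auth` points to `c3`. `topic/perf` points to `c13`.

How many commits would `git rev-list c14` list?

Walking parent pointers from c14: reachable set = {c1, c12, c14, c16, c5, c7}.
That is 6 commits.

6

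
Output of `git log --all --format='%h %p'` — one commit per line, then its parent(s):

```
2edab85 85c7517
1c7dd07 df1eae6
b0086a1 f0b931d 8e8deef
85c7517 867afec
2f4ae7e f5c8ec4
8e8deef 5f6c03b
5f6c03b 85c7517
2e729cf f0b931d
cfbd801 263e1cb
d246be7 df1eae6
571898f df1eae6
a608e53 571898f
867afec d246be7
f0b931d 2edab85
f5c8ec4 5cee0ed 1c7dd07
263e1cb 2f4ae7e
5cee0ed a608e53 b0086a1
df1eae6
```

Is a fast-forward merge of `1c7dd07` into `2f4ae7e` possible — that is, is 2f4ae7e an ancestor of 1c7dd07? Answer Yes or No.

No

A fast-forward from 2f4ae7e to 1c7dd07 is possible iff 2f4ae7e is an ancestor of 1c7dd07.
Ancestors of 1c7dd07: {1c7dd07, df1eae6}.
2f4ae7e is not among them, so fast-forward is not possible.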